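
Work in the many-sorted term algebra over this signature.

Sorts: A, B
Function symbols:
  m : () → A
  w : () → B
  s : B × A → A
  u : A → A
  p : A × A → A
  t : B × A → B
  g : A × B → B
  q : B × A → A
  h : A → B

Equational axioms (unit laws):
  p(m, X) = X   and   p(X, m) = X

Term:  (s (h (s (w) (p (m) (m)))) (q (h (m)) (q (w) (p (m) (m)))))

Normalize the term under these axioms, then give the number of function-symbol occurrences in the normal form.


1. (s (h (s (w) (p (m) (m)))) (q (h (m)) (q (w) (p (m) (m)))))  →  (s (h (s (w) (m))) (q (h (m)) (q (w) (p (m) (m)))))
2. (s (h (s (w) (m))) (q (h (m)) (q (w) (p (m) (m)))))  →  (s (h (s (w) (m))) (q (h (m)) (q (w) (m))))
normal form: (s (h (s (w) (m))) (q (h (m)) (q (w) (m))))

size = 11


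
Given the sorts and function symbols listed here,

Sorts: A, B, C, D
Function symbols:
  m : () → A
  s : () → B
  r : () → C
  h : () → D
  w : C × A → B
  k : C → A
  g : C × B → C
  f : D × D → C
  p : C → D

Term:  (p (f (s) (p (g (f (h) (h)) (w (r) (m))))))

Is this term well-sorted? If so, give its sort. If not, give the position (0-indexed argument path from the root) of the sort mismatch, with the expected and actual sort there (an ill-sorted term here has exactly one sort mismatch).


    (s) : B
          (h) : D
          (h) : D
        (f (h) (h)) : C
          (r) : C
          (m) : A
        (w (r) (m)) : B
      (g (f (h) (h)) (w (r) (m))) : C
    (p (g (f (h) (h)) (w (r) (m)))) : D
  (f (s) (p (g (f (h) (h)) (w (r) (m))))) : ✗ arg 0 at [0, 0] has sort B, expected D

ill-sorted at position [0, 0]: expected D, got B


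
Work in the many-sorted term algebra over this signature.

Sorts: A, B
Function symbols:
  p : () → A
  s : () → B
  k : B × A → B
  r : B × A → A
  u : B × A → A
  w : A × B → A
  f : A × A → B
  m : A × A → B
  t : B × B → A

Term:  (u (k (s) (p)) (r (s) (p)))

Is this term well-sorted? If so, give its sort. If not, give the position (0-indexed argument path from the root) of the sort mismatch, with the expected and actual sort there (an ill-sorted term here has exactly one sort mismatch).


well-sorted; sort = A

    (s) : B
    (p) : A
  (k (s) (p)) : B
    (s) : B
    (p) : A
  (r (s) (p)) : A
(u (k (s) (p)) (r (s) (p))) : A


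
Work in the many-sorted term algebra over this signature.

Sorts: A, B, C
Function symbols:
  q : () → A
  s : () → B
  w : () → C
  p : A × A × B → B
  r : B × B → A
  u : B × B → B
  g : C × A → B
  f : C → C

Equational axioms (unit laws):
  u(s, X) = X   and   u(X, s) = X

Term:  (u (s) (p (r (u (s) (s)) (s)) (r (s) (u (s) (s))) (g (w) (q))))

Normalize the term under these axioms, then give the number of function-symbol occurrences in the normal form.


1. (u (s) (p (r (u (s) (s)) (s)) (r (s) (u (s) (s))) (g (w) (q))))  →  (p (r (u (s) (s)) (s)) (r (s) (u (s) (s))) (g (w) (q)))
2. (p (r (u (s) (s)) (s)) (r (s) (u (s) (s))) (g (w) (q)))  →  (p (r (s) (s)) (r (s) (u (s) (s))) (g (w) (q)))
3. (p (r (s) (s)) (r (s) (u (s) (s))) (g (w) (q)))  →  (p (r (s) (s)) (r (s) (s)) (g (w) (q)))
normal form: (p (r (s) (s)) (r (s) (s)) (g (w) (q)))

size = 10


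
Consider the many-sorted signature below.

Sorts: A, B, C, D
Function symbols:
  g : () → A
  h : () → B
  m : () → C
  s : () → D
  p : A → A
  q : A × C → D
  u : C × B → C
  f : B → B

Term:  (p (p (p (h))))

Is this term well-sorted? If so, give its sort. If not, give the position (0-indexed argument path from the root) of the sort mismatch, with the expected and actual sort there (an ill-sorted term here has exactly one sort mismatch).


ill-sorted at position [0, 0, 0]: expected A, got B

      (h) : B
    (p (h)) : ✗ arg 0 at [0, 0, 0] has sort B, expected A


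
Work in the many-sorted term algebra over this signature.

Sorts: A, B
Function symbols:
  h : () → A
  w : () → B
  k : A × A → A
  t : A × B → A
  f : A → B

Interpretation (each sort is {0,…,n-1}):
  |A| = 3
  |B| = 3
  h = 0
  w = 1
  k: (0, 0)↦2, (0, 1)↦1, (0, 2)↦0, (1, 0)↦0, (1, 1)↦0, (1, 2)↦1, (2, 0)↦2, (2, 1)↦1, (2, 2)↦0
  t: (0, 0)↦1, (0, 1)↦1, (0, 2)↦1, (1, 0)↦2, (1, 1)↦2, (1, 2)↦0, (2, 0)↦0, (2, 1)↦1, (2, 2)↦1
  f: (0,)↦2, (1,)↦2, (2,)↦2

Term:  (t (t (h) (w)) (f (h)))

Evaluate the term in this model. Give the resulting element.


value = 0

  h = 0
  w = 1
  (t (h) (w)) = t(0, 1) = 1
  h = 0
  (f (h)) = f(0,) = 2
  (t (t (h) (w)) (f (h))) = t(1, 2) = 0


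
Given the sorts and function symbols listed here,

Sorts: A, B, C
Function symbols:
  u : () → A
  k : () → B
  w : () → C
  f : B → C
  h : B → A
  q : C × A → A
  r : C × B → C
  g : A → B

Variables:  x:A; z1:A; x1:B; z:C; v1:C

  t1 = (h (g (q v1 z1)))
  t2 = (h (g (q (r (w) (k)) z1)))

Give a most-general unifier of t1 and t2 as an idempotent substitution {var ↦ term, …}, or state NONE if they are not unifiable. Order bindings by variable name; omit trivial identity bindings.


{v1 ↦ (r (w) (k))}


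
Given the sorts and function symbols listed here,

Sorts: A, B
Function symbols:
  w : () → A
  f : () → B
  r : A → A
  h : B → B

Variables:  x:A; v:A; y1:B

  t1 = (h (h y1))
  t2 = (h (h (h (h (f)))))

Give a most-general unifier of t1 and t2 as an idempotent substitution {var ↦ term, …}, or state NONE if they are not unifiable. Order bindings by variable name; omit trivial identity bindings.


{y1 ↦ (h (h (f)))}


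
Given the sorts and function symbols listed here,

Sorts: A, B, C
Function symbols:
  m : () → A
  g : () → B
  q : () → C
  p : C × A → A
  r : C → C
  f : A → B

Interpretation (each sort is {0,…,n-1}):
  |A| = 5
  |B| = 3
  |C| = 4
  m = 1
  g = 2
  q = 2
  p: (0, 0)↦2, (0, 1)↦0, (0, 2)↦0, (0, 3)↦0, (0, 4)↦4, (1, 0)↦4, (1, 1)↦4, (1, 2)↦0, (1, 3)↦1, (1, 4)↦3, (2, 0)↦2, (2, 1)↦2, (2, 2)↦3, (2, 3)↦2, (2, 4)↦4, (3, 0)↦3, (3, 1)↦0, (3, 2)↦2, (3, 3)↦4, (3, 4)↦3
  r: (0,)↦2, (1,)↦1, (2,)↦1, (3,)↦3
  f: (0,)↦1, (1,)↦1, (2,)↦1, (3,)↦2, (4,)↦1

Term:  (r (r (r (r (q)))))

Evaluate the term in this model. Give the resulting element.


  q = 2
  (r (q)) = r(2,) = 1
  (r (r (q))) = r(1,) = 1
  (r (r (r (q)))) = r(1,) = 1
  (r (r (r (r (q))))) = r(1,) = 1

value = 1


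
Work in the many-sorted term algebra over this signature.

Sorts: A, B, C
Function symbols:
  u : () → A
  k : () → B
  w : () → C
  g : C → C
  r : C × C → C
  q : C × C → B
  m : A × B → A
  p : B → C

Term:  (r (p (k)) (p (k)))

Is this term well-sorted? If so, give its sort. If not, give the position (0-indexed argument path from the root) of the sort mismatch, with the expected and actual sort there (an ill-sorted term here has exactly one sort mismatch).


    (k) : B
  (p (k)) : C
    (k) : B
  (p (k)) : C
(r (p (k)) (p (k))) : C

well-sorted; sort = C


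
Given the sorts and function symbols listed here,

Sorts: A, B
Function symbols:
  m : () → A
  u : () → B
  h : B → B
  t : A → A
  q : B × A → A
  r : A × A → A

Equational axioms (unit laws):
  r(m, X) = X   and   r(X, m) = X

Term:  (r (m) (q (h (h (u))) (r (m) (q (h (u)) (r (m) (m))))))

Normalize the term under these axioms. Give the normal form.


1. (r (m) (q (h (h (u))) (r (m) (q (h (u)) (r (m) (m))))))  →  (q (h (h (u))) (r (m) (q (h (u)) (r (m) (m)))))
2. (q (h (h (u))) (r (m) (q (h (u)) (r (m) (m)))))  →  (q (h (h (u))) (q (h (u)) (r (m) (m))))
3. (q (h (h (u))) (q (h (u)) (r (m) (m))))  →  (q (h (h (u))) (q (h (u)) (m)))

normal form = (q (h (h (u))) (q (h (u)) (m)))


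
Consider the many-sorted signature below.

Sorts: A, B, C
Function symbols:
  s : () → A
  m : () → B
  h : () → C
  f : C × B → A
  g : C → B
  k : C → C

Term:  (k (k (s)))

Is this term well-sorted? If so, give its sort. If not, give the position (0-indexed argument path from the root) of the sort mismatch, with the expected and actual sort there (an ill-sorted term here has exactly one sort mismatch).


ill-sorted at position [0, 0]: expected C, got A

    (s) : A
  (k (s)) : ✗ arg 0 at [0, 0] has sort A, expected C


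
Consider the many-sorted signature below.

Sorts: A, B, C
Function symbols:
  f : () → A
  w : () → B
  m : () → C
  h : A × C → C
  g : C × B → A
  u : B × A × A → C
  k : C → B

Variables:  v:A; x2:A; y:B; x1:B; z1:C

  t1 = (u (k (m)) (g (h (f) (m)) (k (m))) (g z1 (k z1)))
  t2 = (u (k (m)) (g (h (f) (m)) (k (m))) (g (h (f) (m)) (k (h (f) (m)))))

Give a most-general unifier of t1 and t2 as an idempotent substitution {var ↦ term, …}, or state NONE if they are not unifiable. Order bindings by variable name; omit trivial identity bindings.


{z1 ↦ (h (f) (m))}


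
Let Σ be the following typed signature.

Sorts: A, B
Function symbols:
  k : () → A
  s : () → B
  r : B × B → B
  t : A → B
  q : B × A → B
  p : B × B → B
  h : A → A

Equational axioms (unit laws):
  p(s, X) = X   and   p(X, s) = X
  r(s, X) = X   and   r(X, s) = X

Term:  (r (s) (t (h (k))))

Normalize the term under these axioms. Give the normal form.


1. (r (s) (t (h (k))))  →  (t (h (k)))

normal form = (t (h (k)))


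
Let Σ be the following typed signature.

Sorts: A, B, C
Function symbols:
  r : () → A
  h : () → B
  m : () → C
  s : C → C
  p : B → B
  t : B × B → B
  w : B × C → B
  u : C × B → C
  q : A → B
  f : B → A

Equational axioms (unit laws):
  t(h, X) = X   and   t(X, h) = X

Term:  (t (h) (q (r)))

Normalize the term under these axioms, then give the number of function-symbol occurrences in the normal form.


1. (t (h) (q (r)))  →  (q (r))
normal form: (q (r))

size = 2


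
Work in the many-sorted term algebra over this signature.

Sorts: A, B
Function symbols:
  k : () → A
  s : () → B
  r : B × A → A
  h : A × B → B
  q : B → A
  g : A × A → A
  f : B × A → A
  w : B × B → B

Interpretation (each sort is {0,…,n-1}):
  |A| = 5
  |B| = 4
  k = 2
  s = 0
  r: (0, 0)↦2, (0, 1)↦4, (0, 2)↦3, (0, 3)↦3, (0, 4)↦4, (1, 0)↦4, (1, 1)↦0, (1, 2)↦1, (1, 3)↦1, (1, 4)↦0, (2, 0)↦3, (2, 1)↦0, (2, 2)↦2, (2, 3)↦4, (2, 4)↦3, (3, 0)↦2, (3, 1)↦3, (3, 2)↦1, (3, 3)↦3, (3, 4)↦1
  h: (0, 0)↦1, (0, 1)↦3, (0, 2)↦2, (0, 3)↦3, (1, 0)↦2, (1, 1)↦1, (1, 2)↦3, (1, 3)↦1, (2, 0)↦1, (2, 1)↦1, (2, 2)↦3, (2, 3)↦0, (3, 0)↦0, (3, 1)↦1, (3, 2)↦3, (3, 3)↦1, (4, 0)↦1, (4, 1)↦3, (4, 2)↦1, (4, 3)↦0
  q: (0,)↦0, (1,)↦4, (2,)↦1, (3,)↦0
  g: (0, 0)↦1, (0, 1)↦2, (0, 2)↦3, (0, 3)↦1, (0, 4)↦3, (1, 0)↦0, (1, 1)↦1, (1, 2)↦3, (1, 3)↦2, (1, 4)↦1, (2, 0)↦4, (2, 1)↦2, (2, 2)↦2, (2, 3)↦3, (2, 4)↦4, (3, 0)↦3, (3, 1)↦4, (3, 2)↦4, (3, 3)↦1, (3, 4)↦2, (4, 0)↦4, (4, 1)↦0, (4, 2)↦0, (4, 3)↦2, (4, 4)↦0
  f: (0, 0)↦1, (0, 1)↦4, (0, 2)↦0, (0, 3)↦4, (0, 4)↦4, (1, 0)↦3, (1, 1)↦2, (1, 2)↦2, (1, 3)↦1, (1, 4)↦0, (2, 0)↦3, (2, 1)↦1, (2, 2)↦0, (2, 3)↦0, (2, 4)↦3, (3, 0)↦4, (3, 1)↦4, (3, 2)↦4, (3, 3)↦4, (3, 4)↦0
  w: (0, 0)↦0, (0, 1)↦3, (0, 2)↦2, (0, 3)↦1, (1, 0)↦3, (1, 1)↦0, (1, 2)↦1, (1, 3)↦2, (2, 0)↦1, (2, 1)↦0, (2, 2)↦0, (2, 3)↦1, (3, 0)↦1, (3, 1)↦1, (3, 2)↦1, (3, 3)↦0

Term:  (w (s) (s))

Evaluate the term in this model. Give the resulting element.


  s = 0
  s = 0
  (w (s) (s)) = w(0, 0) = 0

value = 0


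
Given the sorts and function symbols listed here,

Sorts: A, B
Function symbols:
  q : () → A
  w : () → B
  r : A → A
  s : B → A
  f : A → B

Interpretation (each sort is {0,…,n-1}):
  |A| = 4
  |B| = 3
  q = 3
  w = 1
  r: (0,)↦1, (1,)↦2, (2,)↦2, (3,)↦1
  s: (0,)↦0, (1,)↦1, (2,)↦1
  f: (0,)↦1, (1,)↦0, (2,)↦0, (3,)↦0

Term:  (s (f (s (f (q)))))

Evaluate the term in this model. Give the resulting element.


value = 1

  q = 3
  (f (q)) = f(3,) = 0
  (s (f (q))) = s(0,) = 0
  (f (s (f (q)))) = f(0,) = 1
  (s (f (s (f (q))))) = s(1,) = 1


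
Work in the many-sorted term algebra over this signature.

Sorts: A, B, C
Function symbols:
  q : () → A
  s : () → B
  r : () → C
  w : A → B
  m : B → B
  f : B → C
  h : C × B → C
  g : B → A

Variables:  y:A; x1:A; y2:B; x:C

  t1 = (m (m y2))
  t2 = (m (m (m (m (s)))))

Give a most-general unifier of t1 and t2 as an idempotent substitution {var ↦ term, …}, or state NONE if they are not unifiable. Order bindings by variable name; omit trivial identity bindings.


{y2 ↦ (m (m (s)))}


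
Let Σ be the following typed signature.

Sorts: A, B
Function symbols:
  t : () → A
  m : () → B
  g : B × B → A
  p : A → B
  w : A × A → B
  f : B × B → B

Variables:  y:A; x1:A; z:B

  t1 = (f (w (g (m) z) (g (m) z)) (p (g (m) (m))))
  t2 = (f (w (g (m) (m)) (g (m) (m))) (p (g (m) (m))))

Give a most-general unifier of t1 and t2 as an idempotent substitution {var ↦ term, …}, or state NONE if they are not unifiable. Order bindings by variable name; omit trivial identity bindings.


{z ↦ (m)}


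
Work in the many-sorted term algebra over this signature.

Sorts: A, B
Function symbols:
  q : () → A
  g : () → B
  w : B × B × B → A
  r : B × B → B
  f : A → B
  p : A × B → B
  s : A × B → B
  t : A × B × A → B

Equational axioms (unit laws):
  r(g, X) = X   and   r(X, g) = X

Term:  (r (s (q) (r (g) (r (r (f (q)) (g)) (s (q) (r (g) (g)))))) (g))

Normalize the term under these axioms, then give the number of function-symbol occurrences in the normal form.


size = 8

1. (r (s (q) (r (g) (r (r (f (q)) (g)) (s (q) (r (g) (g)))))) (g))  →  (s (q) (r (g) (r (r (f (q)) (g)) (s (q) (r (g) (g))))))
2. (s (q) (r (g) (r (r (f (q)) (g)) (s (q) (r (g) (g))))))  →  (s (q) (r (r (f (q)) (g)) (s (q) (r (g) (g)))))
3. (s (q) (r (r (f (q)) (g)) (s (q) (r (g) (g)))))  →  (s (q) (r (f (q)) (s (q) (r (g) (g)))))
4. (s (q) (r (f (q)) (s (q) (r (g) (g)))))  →  (s (q) (r (f (q)) (s (q) (g))))
normal form: (s (q) (r (f (q)) (s (q) (g))))


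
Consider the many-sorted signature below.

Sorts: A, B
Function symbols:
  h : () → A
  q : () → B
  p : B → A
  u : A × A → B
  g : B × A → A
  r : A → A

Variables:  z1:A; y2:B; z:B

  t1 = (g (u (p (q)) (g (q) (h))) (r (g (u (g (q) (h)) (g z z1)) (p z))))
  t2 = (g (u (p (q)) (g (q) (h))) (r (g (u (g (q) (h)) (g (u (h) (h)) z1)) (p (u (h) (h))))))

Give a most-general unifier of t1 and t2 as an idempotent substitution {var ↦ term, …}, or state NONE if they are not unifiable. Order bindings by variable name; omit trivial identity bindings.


{z ↦ (u (h) (h))}


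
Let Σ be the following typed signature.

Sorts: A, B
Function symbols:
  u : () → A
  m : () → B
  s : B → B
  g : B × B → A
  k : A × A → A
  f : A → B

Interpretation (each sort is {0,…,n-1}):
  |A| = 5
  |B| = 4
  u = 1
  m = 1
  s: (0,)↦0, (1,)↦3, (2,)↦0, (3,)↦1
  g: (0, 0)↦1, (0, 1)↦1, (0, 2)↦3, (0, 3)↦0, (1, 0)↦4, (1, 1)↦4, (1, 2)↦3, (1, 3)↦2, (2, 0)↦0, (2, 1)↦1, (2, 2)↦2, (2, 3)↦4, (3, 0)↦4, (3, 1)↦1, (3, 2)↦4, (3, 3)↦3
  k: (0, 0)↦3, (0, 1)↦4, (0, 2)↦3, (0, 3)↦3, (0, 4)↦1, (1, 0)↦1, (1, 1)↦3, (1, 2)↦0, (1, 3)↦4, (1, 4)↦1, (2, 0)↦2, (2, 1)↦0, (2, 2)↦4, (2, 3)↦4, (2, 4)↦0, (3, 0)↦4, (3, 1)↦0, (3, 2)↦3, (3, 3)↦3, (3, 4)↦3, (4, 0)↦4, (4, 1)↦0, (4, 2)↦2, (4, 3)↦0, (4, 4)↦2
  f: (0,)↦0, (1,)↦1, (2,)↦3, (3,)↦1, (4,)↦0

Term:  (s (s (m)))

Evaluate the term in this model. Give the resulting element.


value = 1

  m = 1
  (s (m)) = s(1,) = 3
  (s (s (m))) = s(3,) = 1


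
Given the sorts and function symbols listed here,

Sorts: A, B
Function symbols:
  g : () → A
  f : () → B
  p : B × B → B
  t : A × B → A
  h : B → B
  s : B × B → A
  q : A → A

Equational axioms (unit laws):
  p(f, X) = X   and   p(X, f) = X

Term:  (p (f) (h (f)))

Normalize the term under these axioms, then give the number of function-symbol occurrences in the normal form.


1. (p (f) (h (f)))  →  (h (f))
normal form: (h (f))

size = 2


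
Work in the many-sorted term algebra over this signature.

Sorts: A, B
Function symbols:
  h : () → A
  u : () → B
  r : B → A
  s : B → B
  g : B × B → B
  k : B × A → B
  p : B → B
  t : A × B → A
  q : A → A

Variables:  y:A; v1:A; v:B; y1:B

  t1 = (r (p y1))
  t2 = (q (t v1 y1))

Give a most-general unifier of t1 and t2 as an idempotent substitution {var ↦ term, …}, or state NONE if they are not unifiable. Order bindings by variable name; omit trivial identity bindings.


NONE (not unifiable)

head clash or occurs-check failure — not unifiable


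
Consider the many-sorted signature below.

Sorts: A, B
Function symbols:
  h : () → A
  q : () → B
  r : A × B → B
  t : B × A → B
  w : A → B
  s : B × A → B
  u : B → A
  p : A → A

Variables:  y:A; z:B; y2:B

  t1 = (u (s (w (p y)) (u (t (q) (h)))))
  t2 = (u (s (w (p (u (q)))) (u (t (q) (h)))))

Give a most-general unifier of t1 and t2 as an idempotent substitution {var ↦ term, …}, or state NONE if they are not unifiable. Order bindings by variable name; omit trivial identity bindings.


{y ↦ (u (q))}


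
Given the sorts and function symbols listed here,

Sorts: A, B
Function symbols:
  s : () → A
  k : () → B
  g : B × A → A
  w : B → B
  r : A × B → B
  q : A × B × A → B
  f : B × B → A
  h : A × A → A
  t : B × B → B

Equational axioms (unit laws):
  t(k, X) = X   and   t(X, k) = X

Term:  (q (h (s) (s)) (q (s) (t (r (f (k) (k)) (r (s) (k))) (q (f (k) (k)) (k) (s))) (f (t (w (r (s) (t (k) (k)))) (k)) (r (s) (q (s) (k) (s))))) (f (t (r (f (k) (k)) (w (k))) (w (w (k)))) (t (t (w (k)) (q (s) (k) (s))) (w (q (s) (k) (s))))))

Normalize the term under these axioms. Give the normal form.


normal form = (q (h (s) (s)) (q (s) (t (r (f (k) (k)) (r (s) (k))) (q (f (k) (k)) (k) (s))) (f (w (r (s) (k))) (r (s) (q (s) (k) (s))))) (f (t (r (f (k) (k)) (w (k))) (w (w (k)))) (t (t (w (k)) (q (s) (k) (s))) (w (q (s) (k) (s))))))

1. (q (h (s) (s)) (q (s) (t (r (f (k) (k)) (r (s) (k))) (q (f (k) (k)) (k) (s))) (f (t (w (r (s) (t (k) (k)))) (k)) (r (s) (q (s) (k) (s))))) (f (t (r (f (k) (k)) (w (k))) (w (w (k)))) (t (t (w (k)) (q (s) (k) (s))) (w (q (s) (k) (s))))))  →  (q (h (s) (s)) (q (s) (t (r (f (k) (k)) (r (s) (k))) (q (f (k) (k)) (k) (s))) (f (w (r (s) (t (k) (k)))) (r (s) (q (s) (k) (s))))) (f (t (r (f (k) (k)) (w (k))) (w (w (k)))) (t (t (w (k)) (q (s) (k) (s))) (w (q (s) (k) (s))))))
2. (q (h (s) (s)) (q (s) (t (r (f (k) (k)) (r (s) (k))) (q (f (k) (k)) (k) (s))) (f (w (r (s) (t (k) (k)))) (r (s) (q (s) (k) (s))))) (f (t (r (f (k) (k)) (w (k))) (w (w (k)))) (t (t (w (k)) (q (s) (k) (s))) (w (q (s) (k) (s))))))  →  (q (h (s) (s)) (q (s) (t (r (f (k) (k)) (r (s) (k))) (q (f (k) (k)) (k) (s))) (f (w (r (s) (k))) (r (s) (q (s) (k) (s))))) (f (t (r (f (k) (k)) (w (k))) (w (w (k)))) (t (t (w (k)) (q (s) (k) (s))) (w (q (s) (k) (s))))))


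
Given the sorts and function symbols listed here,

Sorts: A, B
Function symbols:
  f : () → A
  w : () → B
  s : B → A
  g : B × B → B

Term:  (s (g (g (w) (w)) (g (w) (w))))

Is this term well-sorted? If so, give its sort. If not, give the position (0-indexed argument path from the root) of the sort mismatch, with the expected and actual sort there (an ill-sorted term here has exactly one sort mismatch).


well-sorted; sort = A

      (w) : B
      (w) : B
    (g (w) (w)) : B
      (w) : B
      (w) : B
    (g (w) (w)) : B
  (g (g (w) (w)) (g (w) (w))) : B
(s (g (g (w) (w)) (g (w) (w)))) : A


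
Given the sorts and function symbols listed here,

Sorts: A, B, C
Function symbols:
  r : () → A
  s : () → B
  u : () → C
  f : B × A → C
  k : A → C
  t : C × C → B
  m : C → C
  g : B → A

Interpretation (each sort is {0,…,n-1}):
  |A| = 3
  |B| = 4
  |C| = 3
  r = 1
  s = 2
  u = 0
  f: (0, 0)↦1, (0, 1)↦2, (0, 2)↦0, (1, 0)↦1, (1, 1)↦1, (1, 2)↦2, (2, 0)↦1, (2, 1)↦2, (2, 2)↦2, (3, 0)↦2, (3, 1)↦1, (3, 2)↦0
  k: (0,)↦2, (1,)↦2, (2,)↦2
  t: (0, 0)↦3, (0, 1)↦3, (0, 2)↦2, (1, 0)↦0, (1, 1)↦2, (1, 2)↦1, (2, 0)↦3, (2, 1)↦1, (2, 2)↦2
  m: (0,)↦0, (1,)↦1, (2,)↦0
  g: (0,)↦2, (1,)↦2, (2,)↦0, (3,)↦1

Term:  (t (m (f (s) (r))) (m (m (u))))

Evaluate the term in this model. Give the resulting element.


value = 3

  s = 2
  r = 1
  (f (s) (r)) = f(2, 1) = 2
  (m (f (s) (r))) = m(2,) = 0
  u = 0
  (m (u)) = m(0,) = 0
  (m (m (u))) = m(0,) = 0
  (t (m (f (s) (r))) (m (m (u)))) = t(0, 0) = 3


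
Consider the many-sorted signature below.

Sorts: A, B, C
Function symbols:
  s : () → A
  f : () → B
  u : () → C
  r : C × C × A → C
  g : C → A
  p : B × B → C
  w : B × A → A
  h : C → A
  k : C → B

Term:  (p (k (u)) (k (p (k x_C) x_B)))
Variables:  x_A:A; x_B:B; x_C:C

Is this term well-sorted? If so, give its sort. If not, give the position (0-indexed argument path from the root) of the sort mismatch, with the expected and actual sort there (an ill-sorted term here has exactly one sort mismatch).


    (u) : C
  (k (u)) : B
        x_C : C
      (k x_C) : B
      x_B : B
    (p (k x_C) x_B) : C
  (k (p (k x_C) x_B)) : B
(p (k (u)) (k (p (k x_C) x_B))) : C

well-sorted; sort = C


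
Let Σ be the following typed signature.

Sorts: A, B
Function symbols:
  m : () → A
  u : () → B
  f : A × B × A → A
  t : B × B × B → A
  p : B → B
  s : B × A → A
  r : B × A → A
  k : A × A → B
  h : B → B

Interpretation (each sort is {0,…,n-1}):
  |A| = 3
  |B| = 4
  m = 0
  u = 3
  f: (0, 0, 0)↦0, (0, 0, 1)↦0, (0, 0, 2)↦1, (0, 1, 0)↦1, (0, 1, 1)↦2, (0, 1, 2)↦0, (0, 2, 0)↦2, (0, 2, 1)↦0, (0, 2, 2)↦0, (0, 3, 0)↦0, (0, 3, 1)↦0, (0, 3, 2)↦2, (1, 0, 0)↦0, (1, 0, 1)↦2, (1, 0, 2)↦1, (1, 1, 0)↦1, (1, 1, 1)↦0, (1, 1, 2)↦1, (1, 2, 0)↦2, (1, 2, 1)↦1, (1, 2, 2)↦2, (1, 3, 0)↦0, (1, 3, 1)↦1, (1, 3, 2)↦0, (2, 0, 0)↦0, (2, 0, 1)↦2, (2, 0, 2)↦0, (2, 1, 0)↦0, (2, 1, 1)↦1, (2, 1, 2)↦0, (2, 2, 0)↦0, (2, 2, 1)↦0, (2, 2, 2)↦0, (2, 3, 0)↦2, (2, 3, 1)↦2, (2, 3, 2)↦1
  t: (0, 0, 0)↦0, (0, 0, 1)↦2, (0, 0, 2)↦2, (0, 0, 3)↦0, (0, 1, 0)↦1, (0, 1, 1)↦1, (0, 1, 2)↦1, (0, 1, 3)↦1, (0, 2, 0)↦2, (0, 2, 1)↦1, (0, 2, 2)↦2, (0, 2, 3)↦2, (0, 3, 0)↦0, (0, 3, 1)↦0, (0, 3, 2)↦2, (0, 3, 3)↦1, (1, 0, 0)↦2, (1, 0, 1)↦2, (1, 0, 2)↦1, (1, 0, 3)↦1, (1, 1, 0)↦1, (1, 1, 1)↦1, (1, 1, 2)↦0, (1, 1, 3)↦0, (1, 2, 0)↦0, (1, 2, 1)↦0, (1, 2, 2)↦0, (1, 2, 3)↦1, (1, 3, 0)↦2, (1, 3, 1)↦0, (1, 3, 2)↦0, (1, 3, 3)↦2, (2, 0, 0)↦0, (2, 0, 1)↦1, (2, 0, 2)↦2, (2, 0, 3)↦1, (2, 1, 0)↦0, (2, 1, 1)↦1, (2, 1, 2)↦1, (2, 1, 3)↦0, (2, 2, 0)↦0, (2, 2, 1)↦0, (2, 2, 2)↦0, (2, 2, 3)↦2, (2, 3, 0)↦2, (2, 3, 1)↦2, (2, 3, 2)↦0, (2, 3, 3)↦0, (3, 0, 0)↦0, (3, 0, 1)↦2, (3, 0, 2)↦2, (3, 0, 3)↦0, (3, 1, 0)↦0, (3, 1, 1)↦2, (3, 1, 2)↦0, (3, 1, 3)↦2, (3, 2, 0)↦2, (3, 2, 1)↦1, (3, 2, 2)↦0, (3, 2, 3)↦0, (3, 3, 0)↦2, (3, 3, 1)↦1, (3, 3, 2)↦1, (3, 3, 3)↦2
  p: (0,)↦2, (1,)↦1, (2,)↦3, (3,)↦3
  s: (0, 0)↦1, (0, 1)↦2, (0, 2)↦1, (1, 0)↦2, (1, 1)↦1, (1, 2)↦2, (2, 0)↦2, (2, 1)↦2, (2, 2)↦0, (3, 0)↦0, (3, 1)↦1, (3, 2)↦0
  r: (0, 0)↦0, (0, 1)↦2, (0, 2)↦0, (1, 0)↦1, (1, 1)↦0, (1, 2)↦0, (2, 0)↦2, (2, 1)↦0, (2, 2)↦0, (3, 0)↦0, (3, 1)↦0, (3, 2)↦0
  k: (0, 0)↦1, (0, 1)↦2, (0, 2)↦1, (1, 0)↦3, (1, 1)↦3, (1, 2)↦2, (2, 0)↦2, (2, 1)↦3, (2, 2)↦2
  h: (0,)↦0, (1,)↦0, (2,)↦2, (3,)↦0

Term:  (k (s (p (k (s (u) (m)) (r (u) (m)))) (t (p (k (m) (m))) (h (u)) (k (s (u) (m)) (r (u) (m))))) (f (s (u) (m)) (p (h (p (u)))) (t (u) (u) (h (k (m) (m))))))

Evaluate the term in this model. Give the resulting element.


  u = 3
  m = 0
  (s (u) (m)) = s(3, 0) = 0
  u = 3
  m = 0
  (r (u) (m)) = r(3, 0) = 0
  (k (s (u) (m)) (r (u) (m))) = k(0, 0) = 1
  (p (k (s (u) (m)) (r (u) (m)))) = p(1,) = 1
  m = 0
  m = 0
  (k (m) (m)) = k(0, 0) = 1
  (p (k (m) (m))) = p(1,) = 1
  u = 3
  (h (u)) = h(3,) = 0
  u = 3
  m = 0
  (s (u) (m)) = s(3, 0) = 0
  u = 3
  m = 0
  (r (u) (m)) = r(3, 0) = 0
  (k (s (u) (m)) (r (u) (m))) = k(0, 0) = 1
  (t (p (k (m) (m))) (h (u)) (k (s (u) (m)) (r (u) (m)))) = t(1, 0, 1) = 2
  (s (p (k (s (u) (m)) (r (u) (m)))) (t (p (k (m) (m))) (h (u)) (k (s (u) (m)) (r (u) (m))))) = s(1, 2) = 2
  u = 3
  m = 0
  (s (u) (m)) = s(3, 0) = 0
  u = 3
  (p (u)) = p(3,) = 3
  (h (p (u))) = h(3,) = 0
  (p (h (p (u)))) = p(0,) = 2
  u = 3
  u = 3
  m = 0
  m = 0
  (k (m) (m)) = k(0, 0) = 1
  (h (k (m) (m))) = h(1,) = 0
  (t (u) (u) (h (k (m) (m)))) = t(3, 3, 0) = 2
  (f (s (u) (m)) (p (h (p (u)))) (t (u) (u) (h (k (m) (m))))) = f(0, 2, 2) = 0
  (k (s (p (k (s (u) (m)) (r (u) (m)))) (t (p (k (m) (m))) (h (u)) (k (s (u) (m)) (r (u) (m))))) (f (s (u) (m)) (p (h (p (u)))) (t (u) (u) (h (k (m) (m)))))) = k(2, 0) = 2

value = 2


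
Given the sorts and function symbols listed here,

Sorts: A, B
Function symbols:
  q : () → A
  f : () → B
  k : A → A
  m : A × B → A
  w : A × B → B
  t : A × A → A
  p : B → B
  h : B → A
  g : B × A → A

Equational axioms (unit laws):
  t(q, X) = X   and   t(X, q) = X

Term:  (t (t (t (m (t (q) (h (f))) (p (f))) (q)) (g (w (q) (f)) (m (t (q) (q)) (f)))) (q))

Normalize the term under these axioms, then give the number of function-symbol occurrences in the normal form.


1. (t (t (t (m (t (q) (h (f))) (p (f))) (q)) (g (w (q) (f)) (m (t (q) (q)) (f)))) (q))  →  (t (t (m (t (q) (h (f))) (p (f))) (q)) (g (w (q) (f)) (m (t (q) (q)) (f))))
2. (t (t (m (t (q) (h (f))) (p (f))) (q)) (g (w (q) (f)) (m (t (q) (q)) (f))))  →  (t (m (t (q) (h (f))) (p (f))) (g (w (q) (f)) (m (t (q) (q)) (f))))
3. (t (m (t (q) (h (f))) (p (f))) (g (w (q) (f)) (m (t (q) (q)) (f))))  →  (t (m (h (f)) (p (f))) (g (w (q) (f)) (m (t (q) (q)) (f))))
4. (t (m (h (f)) (p (f))) (g (w (q) (f)) (m (t (q) (q)) (f))))  →  (t (m (h (f)) (p (f))) (g (w (q) (f)) (m (q) (f))))
normal form: (t (m (h (f)) (p (f))) (g (w (q) (f)) (m (q) (f))))

size = 13


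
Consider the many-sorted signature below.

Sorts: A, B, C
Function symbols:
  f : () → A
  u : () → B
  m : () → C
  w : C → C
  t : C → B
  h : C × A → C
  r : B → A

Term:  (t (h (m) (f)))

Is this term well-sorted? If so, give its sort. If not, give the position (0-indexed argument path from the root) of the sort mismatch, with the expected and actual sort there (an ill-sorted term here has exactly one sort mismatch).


well-sorted; sort = B

    (m) : C
    (f) : A
  (h (m) (f)) : C
(t (h (m) (f))) : B


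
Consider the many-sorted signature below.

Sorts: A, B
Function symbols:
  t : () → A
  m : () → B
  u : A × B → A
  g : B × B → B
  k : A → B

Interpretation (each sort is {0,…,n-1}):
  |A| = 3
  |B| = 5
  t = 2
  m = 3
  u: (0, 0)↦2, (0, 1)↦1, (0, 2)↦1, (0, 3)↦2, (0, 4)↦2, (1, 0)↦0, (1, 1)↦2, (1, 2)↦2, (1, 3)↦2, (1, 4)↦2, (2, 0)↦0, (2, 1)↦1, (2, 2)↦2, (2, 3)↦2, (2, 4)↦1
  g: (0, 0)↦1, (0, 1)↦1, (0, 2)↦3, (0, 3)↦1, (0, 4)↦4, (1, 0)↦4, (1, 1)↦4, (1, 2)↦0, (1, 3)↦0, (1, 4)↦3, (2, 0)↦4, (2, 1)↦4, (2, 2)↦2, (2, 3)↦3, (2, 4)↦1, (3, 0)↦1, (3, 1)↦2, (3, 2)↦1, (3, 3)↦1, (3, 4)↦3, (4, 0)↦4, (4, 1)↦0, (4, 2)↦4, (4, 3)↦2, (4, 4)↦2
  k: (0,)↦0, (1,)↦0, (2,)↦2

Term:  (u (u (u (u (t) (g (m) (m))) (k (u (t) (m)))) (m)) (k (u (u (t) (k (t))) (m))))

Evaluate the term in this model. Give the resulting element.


value = 2

  t = 2
  m = 3
  m = 3
  (g (m) (m)) = g(3, 3) = 1
  (u (t) (g (m) (m))) = u(2, 1) = 1
  t = 2
  m = 3
  (u (t) (m)) = u(2, 3) = 2
  (k (u (t) (m))) = k(2,) = 2
  (u (u (t) (g (m) (m))) (k (u (t) (m)))) = u(1, 2) = 2
  m = 3
  (u (u (u (t) (g (m) (m))) (k (u (t) (m)))) (m)) = u(2, 3) = 2
  t = 2
  t = 2
  (k (t)) = k(2,) = 2
  (u (t) (k (t))) = u(2, 2) = 2
  m = 3
  (u (u (t) (k (t))) (m)) = u(2, 3) = 2
  (k (u (u (t) (k (t))) (m))) = k(2,) = 2
  (u (u (u (u (t) (g (m) (m))) (k (u (t) (m)))) (m)) (k (u (u (t) (k (t))) (m)))) = u(2, 2) = 2


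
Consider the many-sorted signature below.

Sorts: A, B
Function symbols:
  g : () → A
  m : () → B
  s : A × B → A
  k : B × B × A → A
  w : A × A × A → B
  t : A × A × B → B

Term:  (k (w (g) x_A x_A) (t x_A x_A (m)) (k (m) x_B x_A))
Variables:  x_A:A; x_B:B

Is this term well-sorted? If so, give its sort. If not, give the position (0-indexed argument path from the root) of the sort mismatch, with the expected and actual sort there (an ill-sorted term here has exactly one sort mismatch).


well-sorted; sort = A

    (g) : A
    x_A : A
    x_A : A
  (w (g) x_A x_A) : B
    x_A : A
    x_A : A
    (m) : B
  (t x_A x_A (m)) : B
    (m) : B
    x_B : B
    x_A : A
  (k (m) x_B x_A) : A
(k (w (g) x_A x_A) (t x_A x_A (m)) (k (m) x_B x_A)) : A


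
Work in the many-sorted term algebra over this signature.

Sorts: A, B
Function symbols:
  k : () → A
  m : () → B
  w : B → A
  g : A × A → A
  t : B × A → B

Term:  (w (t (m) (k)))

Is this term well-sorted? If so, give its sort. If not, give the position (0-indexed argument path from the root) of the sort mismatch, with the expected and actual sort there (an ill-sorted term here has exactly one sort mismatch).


well-sorted; sort = A

    (m) : B
    (k) : A
  (t (m) (k)) : B
(w (t (m) (k))) : A


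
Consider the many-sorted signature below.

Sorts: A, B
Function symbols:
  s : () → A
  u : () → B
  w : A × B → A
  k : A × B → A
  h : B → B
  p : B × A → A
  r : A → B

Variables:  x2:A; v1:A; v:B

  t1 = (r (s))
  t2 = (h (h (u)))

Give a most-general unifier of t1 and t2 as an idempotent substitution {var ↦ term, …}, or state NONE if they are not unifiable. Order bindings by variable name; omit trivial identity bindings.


head clash or occurs-check failure — not unifiable

NONE (not unifiable)


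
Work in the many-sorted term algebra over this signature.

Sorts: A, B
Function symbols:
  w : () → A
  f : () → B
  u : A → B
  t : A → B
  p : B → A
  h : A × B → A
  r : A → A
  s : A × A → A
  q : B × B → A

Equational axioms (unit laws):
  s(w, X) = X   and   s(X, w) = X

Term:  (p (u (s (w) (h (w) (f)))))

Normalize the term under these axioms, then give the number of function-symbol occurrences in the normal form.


size = 5

1. (p (u (s (w) (h (w) (f)))))  →  (p (u (h (w) (f))))
normal form: (p (u (h (w) (f))))


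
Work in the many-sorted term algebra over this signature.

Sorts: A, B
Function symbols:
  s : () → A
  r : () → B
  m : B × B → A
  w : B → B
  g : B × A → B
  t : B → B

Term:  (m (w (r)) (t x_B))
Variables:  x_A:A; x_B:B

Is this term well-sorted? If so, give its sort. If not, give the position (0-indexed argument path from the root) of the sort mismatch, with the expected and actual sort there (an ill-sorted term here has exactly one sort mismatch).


well-sorted; sort = A

    (r) : B
  (w (r)) : B
    x_B : B
  (t x_B) : B
(m (w (r)) (t x_B)) : A


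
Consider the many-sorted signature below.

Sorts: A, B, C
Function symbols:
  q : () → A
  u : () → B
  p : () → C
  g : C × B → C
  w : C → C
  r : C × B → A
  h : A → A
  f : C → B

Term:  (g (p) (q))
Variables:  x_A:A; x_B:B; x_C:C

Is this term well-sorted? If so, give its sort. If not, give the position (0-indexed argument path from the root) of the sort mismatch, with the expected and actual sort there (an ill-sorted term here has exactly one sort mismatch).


  (p) : C
  (q) : A
(g (p) (q)) : ✗ arg 1 at [1] has sort A, expected B

ill-sorted at position [1]: expected B, got A


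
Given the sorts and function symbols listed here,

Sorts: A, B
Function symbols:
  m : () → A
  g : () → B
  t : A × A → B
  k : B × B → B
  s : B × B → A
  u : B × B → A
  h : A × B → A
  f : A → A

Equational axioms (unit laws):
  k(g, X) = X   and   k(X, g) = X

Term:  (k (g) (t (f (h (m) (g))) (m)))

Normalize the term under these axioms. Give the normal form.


1. (k (g) (t (f (h (m) (g))) (m)))  →  (t (f (h (m) (g))) (m))

normal form = (t (f (h (m) (g))) (m))


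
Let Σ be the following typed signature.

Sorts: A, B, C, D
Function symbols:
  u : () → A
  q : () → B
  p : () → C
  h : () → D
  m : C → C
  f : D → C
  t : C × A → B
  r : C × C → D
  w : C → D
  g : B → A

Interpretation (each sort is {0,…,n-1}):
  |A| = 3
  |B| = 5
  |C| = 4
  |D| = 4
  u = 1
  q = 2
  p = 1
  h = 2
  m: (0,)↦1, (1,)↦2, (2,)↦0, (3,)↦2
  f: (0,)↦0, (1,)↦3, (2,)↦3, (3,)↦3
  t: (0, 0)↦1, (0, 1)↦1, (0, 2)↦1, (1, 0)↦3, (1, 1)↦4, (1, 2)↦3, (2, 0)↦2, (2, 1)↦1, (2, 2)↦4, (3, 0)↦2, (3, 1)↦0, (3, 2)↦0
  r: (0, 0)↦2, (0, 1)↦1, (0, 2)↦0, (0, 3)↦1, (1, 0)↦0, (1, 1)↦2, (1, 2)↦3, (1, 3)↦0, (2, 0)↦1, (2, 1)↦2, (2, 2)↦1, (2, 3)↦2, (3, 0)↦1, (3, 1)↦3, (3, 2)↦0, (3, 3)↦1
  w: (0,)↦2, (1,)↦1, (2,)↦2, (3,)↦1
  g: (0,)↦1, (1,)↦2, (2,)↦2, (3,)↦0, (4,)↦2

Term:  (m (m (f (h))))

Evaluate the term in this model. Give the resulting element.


value = 0

  h = 2
  (f (h)) = f(2,) = 3
  (m (f (h))) = m(3,) = 2
  (m (m (f (h)))) = m(2,) = 0


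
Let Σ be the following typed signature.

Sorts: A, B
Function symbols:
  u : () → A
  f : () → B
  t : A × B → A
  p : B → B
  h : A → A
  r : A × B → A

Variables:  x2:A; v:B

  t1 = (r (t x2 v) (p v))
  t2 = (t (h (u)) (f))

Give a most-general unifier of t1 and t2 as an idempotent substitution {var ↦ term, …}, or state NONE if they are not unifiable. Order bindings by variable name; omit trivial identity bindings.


head clash or occurs-check failure — not unifiable

NONE (not unifiable)


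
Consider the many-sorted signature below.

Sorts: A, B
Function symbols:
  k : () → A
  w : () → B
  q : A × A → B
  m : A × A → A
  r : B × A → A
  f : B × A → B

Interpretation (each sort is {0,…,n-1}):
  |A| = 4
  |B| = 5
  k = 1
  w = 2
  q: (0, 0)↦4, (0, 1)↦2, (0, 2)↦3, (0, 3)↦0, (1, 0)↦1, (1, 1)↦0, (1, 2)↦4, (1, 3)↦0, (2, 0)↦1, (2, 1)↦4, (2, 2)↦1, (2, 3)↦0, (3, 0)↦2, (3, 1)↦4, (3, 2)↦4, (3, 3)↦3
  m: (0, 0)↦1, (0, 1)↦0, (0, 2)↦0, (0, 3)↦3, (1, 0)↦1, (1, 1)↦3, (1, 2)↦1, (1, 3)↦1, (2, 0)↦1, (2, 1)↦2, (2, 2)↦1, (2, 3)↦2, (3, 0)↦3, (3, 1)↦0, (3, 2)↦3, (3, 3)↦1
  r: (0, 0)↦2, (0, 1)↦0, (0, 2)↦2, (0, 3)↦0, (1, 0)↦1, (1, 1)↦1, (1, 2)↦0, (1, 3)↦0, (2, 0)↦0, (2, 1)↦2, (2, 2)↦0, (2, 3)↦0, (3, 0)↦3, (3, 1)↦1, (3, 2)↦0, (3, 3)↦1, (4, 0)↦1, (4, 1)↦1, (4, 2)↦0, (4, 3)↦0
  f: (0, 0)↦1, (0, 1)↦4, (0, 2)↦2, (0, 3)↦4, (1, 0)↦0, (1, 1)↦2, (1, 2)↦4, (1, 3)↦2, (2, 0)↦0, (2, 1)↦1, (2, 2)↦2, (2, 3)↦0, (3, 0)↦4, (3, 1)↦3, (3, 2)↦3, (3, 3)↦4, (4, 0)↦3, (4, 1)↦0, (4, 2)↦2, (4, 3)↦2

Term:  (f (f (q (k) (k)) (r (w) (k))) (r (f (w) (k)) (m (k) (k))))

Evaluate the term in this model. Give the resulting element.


  k = 1
  k = 1
  (q (k) (k)) = q(1, 1) = 0
  w = 2
  k = 1
  (r (w) (k)) = r(2, 1) = 2
  (f (q (k) (k)) (r (w) (k))) = f(0, 2) = 2
  w = 2
  k = 1
  (f (w) (k)) = f(2, 1) = 1
  k = 1
  k = 1
  (m (k) (k)) = m(1, 1) = 3
  (r (f (w) (k)) (m (k) (k))) = r(1, 3) = 0
  (f (f (q (k) (k)) (r (w) (k))) (r (f (w) (k)) (m (k) (k)))) = f(2, 0) = 0

value = 0


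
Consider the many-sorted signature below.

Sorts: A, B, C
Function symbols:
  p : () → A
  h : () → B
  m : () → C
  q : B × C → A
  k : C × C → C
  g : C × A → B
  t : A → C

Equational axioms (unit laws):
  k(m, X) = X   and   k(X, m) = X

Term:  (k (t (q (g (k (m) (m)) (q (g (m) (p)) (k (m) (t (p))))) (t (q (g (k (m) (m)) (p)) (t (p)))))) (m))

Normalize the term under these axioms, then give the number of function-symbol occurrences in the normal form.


size = 17

1. (k (t (q (g (k (m) (m)) (q (g (m) (p)) (k (m) (t (p))))) (t (q (g (k (m) (m)) (p)) (t (p)))))) (m))  →  (t (q (g (k (m) (m)) (q (g (m) (p)) (k (m) (t (p))))) (t (q (g (k (m) (m)) (p)) (t (p))))))
2. (t (q (g (k (m) (m)) (q (g (m) (p)) (k (m) (t (p))))) (t (q (g (k (m) (m)) (p)) (t (p))))))  →  (t (q (g (m) (q (g (m) (p)) (k (m) (t (p))))) (t (q (g (k (m) (m)) (p)) (t (p))))))
3. (t (q (g (m) (q (g (m) (p)) (k (m) (t (p))))) (t (q (g (k (m) (m)) (p)) (t (p))))))  →  (t (q (g (m) (q (g (m) (p)) (t (p)))) (t (q (g (k (m) (m)) (p)) (t (p))))))
4. (t (q (g (m) (q (g (m) (p)) (t (p)))) (t (q (g (k (m) (m)) (p)) (t (p))))))  →  (t (q (g (m) (q (g (m) (p)) (t (p)))) (t (q (g (m) (p)) (t (p))))))
normal form: (t (q (g (m) (q (g (m) (p)) (t (p)))) (t (q (g (m) (p)) (t (p))))))


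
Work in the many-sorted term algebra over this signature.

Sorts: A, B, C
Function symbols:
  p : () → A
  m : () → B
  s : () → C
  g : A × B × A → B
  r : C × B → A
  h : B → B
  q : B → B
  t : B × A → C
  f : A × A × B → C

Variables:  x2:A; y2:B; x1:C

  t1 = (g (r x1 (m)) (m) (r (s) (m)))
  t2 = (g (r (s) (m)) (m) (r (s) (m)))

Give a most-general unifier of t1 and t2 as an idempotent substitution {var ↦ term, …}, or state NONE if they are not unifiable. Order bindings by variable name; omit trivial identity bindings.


{x1 ↦ (s)}


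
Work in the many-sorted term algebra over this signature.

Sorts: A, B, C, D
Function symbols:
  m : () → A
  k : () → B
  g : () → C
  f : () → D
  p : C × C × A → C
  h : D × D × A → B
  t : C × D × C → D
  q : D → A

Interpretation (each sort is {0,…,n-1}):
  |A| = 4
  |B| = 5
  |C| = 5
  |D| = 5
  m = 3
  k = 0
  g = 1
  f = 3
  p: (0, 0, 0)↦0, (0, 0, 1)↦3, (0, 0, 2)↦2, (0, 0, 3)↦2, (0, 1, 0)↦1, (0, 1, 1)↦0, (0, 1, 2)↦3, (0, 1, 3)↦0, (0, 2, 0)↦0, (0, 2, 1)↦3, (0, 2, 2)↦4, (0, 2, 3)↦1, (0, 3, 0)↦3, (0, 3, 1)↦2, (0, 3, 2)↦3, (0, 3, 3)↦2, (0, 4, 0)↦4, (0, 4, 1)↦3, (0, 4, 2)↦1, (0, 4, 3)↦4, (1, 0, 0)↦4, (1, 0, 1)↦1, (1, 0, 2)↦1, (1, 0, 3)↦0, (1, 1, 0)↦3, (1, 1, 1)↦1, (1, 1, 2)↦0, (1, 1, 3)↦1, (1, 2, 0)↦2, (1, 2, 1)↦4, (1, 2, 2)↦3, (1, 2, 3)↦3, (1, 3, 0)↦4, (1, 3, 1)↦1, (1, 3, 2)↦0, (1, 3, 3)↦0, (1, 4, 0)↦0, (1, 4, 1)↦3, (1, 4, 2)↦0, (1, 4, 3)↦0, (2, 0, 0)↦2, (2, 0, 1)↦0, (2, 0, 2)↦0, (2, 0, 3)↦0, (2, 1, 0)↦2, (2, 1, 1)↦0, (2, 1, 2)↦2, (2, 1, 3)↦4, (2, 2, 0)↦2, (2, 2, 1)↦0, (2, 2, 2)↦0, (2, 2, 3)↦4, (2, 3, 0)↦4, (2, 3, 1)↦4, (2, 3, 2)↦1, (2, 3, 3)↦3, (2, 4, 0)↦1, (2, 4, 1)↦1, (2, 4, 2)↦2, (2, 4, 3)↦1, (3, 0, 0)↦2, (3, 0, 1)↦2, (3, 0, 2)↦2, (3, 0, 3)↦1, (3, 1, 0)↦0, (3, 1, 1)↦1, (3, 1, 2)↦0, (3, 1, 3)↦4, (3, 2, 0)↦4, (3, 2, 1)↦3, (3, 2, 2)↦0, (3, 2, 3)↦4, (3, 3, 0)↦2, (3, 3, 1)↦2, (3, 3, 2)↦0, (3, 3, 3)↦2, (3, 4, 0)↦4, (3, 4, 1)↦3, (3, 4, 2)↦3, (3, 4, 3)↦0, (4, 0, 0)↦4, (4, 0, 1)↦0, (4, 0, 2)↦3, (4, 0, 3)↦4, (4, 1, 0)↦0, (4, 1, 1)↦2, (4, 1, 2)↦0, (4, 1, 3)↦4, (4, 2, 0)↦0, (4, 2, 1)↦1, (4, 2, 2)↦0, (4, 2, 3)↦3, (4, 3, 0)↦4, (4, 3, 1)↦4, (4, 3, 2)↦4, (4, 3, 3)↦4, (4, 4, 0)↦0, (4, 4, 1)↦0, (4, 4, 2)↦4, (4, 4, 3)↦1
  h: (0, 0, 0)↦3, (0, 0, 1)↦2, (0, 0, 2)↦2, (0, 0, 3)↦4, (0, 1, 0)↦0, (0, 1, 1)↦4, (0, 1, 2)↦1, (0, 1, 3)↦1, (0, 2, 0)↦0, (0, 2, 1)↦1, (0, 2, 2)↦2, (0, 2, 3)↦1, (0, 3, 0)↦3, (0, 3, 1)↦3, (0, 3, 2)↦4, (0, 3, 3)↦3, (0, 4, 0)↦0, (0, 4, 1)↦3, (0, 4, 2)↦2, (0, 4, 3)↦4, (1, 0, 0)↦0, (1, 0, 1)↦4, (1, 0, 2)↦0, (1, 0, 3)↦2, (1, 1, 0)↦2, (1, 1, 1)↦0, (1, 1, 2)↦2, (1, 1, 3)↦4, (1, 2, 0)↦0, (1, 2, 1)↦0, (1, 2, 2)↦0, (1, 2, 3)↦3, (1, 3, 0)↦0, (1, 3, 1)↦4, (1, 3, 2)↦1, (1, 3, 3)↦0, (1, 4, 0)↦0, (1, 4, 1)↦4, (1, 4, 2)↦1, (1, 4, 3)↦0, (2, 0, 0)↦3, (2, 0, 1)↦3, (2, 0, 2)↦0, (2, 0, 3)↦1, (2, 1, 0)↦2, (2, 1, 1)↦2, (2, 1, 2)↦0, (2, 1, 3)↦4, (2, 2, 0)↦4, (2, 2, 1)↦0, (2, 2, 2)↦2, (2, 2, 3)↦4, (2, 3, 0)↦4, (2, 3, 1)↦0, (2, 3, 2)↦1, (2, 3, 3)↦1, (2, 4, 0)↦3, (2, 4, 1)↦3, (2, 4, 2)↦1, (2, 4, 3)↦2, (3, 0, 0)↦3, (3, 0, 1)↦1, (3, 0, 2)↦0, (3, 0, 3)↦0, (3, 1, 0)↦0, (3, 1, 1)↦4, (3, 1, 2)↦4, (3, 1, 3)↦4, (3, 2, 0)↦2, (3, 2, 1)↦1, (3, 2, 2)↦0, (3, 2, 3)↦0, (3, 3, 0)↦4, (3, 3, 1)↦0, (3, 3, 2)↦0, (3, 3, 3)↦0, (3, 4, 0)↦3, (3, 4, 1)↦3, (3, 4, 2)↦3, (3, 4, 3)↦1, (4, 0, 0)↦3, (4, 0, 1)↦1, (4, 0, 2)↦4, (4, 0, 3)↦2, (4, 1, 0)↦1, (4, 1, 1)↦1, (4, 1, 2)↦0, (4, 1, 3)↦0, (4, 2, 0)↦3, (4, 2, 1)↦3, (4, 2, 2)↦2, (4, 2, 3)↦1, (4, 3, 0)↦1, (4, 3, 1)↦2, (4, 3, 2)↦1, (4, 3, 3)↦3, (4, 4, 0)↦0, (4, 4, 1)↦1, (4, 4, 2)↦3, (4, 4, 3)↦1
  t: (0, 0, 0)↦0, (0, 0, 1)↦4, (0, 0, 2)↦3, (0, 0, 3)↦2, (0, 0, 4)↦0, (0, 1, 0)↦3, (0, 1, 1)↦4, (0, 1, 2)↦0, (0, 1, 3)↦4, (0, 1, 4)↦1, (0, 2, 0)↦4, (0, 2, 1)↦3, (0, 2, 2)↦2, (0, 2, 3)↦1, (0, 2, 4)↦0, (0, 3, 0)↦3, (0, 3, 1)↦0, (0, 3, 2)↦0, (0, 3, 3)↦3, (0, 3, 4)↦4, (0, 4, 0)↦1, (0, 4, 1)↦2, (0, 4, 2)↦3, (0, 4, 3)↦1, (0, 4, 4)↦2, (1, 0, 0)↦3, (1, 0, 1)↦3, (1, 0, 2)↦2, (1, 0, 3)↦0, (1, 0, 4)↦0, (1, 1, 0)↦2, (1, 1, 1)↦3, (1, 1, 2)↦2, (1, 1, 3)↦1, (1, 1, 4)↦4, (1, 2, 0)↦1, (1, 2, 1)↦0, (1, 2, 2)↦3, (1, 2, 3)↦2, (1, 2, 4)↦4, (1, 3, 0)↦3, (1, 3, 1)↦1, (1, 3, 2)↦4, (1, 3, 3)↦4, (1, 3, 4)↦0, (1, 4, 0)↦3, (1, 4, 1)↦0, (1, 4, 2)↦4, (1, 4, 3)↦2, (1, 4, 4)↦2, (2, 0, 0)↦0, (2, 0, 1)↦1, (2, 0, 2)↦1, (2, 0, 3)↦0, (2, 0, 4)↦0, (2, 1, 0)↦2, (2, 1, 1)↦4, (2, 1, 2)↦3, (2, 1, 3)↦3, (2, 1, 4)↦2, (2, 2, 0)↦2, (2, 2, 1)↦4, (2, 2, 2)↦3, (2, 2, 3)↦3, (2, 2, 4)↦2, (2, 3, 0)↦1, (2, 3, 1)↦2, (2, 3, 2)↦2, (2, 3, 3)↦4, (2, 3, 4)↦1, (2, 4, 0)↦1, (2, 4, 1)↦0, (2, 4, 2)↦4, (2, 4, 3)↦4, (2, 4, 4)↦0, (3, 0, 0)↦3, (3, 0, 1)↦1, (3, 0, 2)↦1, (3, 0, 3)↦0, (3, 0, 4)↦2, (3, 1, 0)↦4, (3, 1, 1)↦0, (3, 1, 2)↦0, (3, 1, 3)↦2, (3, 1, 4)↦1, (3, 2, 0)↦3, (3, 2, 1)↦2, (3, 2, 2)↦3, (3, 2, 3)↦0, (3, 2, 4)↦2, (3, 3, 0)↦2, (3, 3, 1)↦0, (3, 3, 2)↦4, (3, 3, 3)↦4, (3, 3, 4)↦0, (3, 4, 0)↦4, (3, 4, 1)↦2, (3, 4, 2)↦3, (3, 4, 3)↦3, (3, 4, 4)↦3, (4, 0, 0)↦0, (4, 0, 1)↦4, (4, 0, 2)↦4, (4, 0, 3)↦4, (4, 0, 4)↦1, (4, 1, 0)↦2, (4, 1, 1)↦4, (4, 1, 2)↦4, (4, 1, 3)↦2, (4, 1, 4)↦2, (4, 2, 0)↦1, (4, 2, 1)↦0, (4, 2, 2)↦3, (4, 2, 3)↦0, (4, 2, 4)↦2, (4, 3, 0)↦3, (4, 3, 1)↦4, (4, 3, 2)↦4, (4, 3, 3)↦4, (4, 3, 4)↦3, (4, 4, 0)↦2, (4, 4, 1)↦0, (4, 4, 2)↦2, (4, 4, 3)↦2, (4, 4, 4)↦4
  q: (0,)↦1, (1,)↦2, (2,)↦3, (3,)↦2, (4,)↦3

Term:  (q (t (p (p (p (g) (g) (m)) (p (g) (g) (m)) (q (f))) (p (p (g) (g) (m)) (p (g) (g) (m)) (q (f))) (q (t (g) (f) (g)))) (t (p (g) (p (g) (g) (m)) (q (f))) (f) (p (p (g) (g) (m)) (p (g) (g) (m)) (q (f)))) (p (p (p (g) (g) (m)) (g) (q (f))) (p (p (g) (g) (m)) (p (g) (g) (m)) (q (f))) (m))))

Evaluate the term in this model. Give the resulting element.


value = 3

  g = 1
  g = 1
  m = 3
  (p (g) (g) (m)) = p(1, 1, 3) = 1
  g = 1
  g = 1
  m = 3
  (p (g) (g) (m)) = p(1, 1, 3) = 1
  f = 3
  (q (f)) = q(3,) = 2
  (p (p (g) (g) (m)) (p (g) (g) (m)) (q (f))) = p(1, 1, 2) = 0
  g = 1
  g = 1
  m = 3
  (p (g) (g) (m)) = p(1, 1, 3) = 1
  g = 1
  g = 1
  m = 3
  (p (g) (g) (m)) = p(1, 1, 3) = 1
  f = 3
  (q (f)) = q(3,) = 2
  (p (p (g) (g) (m)) (p (g) (g) (m)) (q (f))) = p(1, 1, 2) = 0
  g = 1
  f = 3
  g = 1
  (t (g) (f) (g)) = t(1, 3, 1) = 1
  (q (t (g) (f) (g))) = q(1,) = 2
  (p (p (p (g) (g) (m)) (p (g) (g) (m)) (q (f))) (p (p (g) (g) (m)) (p (g) (g) (m)) (q (f))) (q (t (g) (f) (g)))) = p(0, 0, 2) = 2
  g = 1
  g = 1
  g = 1
  m = 3
  (p (g) (g) (m)) = p(1, 1, 3) = 1
  f = 3
  (q (f)) = q(3,) = 2
  (p (g) (p (g) (g) (m)) (q (f))) = p(1, 1, 2) = 0
  f = 3
  g = 1
  g = 1
  m = 3
  (p (g) (g) (m)) = p(1, 1, 3) = 1
  g = 1
  g = 1
  m = 3
  (p (g) (g) (m)) = p(1, 1, 3) = 1
  f = 3
  (q (f)) = q(3,) = 2
  (p (p (g) (g) (m)) (p (g) (g) (m)) (q (f))) = p(1, 1, 2) = 0
  (t (p (g) (p (g) (g) (m)) (q (f))) (f) (p (p (g) (g) (m)) (p (g) (g) (m)) (q (f)))) = t(0, 3, 0) = 3
  g = 1
  g = 1
  m = 3
  (p (g) (g) (m)) = p(1, 1, 3) = 1
  g = 1
  f = 3
  (q (f)) = q(3,) = 2
  (p (p (g) (g) (m)) (g) (q (f))) = p(1, 1, 2) = 0
  g = 1
  g = 1
  m = 3
  (p (g) (g) (m)) = p(1, 1, 3) = 1
  g = 1
  g = 1
  m = 3
  (p (g) (g) (m)) = p(1, 1, 3) = 1
  f = 3
  (q (f)) = q(3,) = 2
  (p (p (g) (g) (m)) (p (g) (g) (m)) (q (f))) = p(1, 1, 2) = 0
  m = 3
  (p (p (p (g) (g) (m)) (g) (q (f))) (p (p (g) (g) (m)) (p (g) (g) (m)) (q (f))) (m)) = p(0, 0, 3) = 2
  (t (p (p (p (g) (g) (m)) (p (g) (g) (m)) (q (f))) (p (p (g) (g) (m)) (p (g) (g) (m)) (q (f))) (q (t (g) (f) (g)))) (t (p (g) (p (g) (g) (m)) (q (f))) (f) (p (p (g) (g) (m)) (p (g) (g) (m)) (q (f)))) (p (p (p (g) (g) (m)) (g) (q (f))) (p (p (g) (g) (m)) (p (g) (g) (m)) (q (f))) (m))) = t(2, 3, 2) = 2
  (q (t (p (p (p (g) (g) (m)) (p (g) (g) (m)) (q (f))) (p (p (g) (g) (m)) (p (g) (g) (m)) (q (f))) (q (t (g) (f) (g)))) (t (p (g) (p (g) (g) (m)) (q (f))) (f) (p (p (g) (g) (m)) (p (g) (g) (m)) (q (f)))) (p (p (p (g) (g) (m)) (g) (q (f))) (p (p (g) (g) (m)) (p (g) (g) (m)) (q (f))) (m)))) = q(2,) = 3
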